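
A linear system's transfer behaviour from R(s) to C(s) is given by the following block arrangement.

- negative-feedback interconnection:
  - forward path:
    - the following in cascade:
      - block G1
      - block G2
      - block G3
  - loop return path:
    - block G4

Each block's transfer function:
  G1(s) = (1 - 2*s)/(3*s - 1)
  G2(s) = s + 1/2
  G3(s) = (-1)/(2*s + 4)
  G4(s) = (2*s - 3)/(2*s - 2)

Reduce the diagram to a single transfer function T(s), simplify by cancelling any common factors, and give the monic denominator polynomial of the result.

Step 1: reduce the series chain G1, G2, G3 = (4*s^2 - 1)/(12*s^2 + 20*s - 8)
Step 2: reduce the feedback loop with forward (G1*G2*G3) and return G4 = (8*s^3 - 8*s^2 - 2*s + 2)/(32*s^3 + 4*s^2 - 58*s + 19)
No further cancellation is possible in the step-2 result, so that is T(s). Its denominator becomes monic after dividing by the leading coefficient 32.

Hence the answer: s^3 + s^2/8 - 29*s/16 + 19/32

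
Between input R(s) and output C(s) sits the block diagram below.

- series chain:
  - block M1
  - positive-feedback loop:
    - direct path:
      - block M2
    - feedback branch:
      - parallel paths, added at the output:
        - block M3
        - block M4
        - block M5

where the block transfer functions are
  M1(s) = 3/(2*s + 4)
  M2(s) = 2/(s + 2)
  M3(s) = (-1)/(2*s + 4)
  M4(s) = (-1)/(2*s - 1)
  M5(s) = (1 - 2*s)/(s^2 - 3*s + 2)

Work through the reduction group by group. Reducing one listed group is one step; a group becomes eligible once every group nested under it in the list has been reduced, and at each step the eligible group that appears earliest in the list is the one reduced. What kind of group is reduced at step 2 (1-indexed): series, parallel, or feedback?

Step 1. parallel reduction of M3, M4, M5
Step 2. collapse the loop (M2 forward, (M3+M4+M5) return)
Step 3. reduce the series chain M1, [M2/(1-M2*(M3+M4+M5))]
Step 2 collapses a feedback group.

Final answer: feedback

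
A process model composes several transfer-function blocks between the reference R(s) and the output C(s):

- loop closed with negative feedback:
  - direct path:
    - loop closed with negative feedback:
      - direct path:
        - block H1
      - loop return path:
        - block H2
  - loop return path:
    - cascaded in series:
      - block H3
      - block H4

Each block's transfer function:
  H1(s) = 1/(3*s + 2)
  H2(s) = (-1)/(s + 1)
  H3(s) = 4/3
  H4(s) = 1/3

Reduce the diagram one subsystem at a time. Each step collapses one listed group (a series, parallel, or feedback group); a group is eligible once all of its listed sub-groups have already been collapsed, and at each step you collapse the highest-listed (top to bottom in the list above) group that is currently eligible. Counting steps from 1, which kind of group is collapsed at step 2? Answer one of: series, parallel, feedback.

Answer: series

Working:
Step 1: apply the feedback formula to H1, H2
Step 2: combine H3, H4 in series
Step 3: feedback reduction of [H1/(1+H1*H2)], (H3*H4)
The group at step 2 is a series group.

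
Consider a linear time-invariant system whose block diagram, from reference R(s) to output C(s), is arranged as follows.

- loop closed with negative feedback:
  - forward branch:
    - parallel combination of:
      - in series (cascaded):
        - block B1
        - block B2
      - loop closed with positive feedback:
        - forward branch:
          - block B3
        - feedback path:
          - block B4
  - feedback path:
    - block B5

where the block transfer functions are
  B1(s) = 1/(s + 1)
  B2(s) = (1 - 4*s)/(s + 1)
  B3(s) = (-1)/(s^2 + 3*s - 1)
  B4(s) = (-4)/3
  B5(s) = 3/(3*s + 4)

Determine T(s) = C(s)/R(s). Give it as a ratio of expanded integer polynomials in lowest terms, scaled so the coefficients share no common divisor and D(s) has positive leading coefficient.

The answer is (-36*s^4 - 156*s^3 - 51*s^2 + 94*s - 40)/(9*s^5 + 57*s^4 + 66*s^3 - 67*s^2 + 52*s - 58).

Reasoning:
Step 1. cascade B1, B2 -> (1 - 4*s)/(s^2 + 2*s + 1)
Step 2. close the feedback loop around B3, B4 -> (-3)/(3*s^2 + 9*s - 7)
Step 3. parallel reduction of (B1*B2), [B3/(1-B3*B4)] -> (-12*s^3 - 36*s^2 + 31*s - 10)/(3*s^4 + 15*s^3 + 14*s^2 - 5*s - 7)
Step 4. close the feedback loop around ((B1*B2)+[B3/(1-B3*B4)]), B5: this yields T(s), and no further normalization is needed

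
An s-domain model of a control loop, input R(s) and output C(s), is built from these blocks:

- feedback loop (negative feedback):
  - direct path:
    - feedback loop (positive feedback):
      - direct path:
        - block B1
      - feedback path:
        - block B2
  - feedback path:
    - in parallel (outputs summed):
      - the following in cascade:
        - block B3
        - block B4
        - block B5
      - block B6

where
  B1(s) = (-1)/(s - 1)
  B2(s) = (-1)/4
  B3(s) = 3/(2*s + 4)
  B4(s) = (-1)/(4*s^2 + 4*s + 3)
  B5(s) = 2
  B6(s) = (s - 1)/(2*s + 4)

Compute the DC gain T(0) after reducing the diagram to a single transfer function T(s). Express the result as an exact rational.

Answer: 2

Working:
Step 1: collapse the loop (B1 forward, B2 return) -> (-4)/(4*s - 5)
Step 2: series reduction of B3, B4, B5 -> (-3)/(4*s^3 + 12*s^2 + 11*s + 6)
Step 3: reduce the parallel group (B3*B4*B5), B6 -> (4*s^3 - s - 9)/(8*s^3 + 24*s^2 + 22*s + 12)
Step 4: feedback reduction of [B1/(1-B1*B2)], ((B3*B4*B5)+B6) -> (-16*s^3 - 48*s^2 - 44*s - 24)/(16*s^4 + 20*s^3 - 16*s^2 - 29*s - 12)
DC gain: substitute s = 0 into T(s) from step 4: T(0) = -24/(-12) = 2.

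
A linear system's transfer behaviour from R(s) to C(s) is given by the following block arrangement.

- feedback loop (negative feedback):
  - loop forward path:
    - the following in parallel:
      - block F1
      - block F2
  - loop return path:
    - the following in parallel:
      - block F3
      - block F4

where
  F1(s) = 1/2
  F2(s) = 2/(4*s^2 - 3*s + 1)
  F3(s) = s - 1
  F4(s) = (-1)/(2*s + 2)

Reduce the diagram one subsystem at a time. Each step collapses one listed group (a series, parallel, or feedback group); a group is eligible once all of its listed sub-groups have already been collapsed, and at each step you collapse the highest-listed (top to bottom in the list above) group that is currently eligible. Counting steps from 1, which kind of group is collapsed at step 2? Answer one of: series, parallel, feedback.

Answer: parallel

Working:
1. reduce the parallel group F1, F2
2. reduce the parallel group F3, F4
3. feedback reduction of (F1+F2), (F3+F4)
So the answer for step 2 is parallel.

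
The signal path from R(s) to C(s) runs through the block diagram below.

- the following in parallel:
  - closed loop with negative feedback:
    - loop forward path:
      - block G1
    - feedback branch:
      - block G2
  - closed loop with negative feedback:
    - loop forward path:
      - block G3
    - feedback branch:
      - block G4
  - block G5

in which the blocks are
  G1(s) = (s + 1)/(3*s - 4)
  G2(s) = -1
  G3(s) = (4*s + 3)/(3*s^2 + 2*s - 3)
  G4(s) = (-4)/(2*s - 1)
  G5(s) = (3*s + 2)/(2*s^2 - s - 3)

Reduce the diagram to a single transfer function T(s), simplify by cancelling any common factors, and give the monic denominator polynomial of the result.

Step 1. apply the feedback formula to G1, G2 gives (s + 1)/(2*s - 5)
Step 2. collapse the loop (G3 forward, G4 return) gives (8*s^2 + 2*s - 3)/(6*s^3 + s^2 - 24*s - 9)
Step 3. combine [G1/(1+G1*G2)], [G3/(1+G3*G4)], G5 in parallel gives (12*s^6 + 76*s^5 - 219*s^4 - 323*s^3 + 438*s^2 + 480*s + 72)/(24*s^6 - 68*s^5 - 114*s^4 + 341*s^3 + 147*s^2 - 351*s - 135)
T(s) is the step-3 result (common factors already cancelled). Leading coefficient of the denominator: 24. Divide through by 24 for the monic polynomial.

Answer: s^6 - 17*s^5/6 - 19*s^4/4 + 341*s^3/24 + 49*s^2/8 - 117*s/8 - 45/8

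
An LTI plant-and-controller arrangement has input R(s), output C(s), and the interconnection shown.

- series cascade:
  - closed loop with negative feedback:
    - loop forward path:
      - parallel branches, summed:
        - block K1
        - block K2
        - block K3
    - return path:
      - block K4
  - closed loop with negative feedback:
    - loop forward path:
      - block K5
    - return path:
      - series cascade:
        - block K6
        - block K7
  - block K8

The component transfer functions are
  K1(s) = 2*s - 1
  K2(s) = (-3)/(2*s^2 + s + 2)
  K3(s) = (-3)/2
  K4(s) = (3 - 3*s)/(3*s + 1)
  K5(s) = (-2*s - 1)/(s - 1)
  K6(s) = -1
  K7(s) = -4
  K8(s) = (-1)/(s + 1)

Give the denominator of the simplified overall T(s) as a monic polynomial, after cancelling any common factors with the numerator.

[1] combine K1, K2, K3 in parallel = (8*s^3 - 6*s^2 + 3*s - 16)/(4*s^2 + 2*s + 4)
[2] feedback reduction of (K1+K2+K3), K4 = (-24*s^4 + 10*s^3 - 3*s^2 + 45*s + 16)/(24*s^4 - 54*s^3 + 17*s^2 - 71*s + 44)
[3] multiply K6, K7 (series) = 4
[4] feedback reduction of K5, (K6*K7) = (2*s + 1)/(7*s + 5)
[5] combine [(K1+K2+K3)/(1+(K1+K2+K3)*K4)], [K5/(1+K5*(K6*K7))], K8 in series = (48*s^5 + 4*s^4 - 4*s^3 - 87*s^2 - 77*s - 16)/(168*s^6 - 90*s^5 - 409*s^4 - 563*s^3 - 459*s^2 + 173*s + 220)
The result of step 5 is T(s) in lowest terms. Its denominator has leading coefficient 168; dividing the denominator through by 168 makes it monic.

Hence the answer: s^6 - 15*s^5/28 - 409*s^4/168 - 563*s^3/168 - 153*s^2/56 + 173*s/168 + 55/42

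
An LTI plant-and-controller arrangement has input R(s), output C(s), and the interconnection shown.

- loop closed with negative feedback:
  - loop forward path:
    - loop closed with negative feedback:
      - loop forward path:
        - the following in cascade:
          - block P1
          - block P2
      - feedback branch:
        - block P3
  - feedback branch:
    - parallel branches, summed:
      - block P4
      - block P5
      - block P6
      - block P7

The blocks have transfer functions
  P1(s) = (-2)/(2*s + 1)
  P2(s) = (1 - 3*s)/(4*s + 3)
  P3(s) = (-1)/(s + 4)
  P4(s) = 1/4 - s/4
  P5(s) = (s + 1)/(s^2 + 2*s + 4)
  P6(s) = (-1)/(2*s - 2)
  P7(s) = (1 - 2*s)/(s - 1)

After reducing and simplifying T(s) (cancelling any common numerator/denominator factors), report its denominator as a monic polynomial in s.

Step 1 - cascade P1, P2 = (6*s - 2)/(8*s^2 + 10*s + 3)
Step 2 - reduce the feedback loop with forward (P1*P2) and return P3 = (6*s^2 + 22*s - 8)/(8*s^3 + 42*s^2 + 37*s + 14)
Step 3 - parallel reduction of P4, P5, P6, P7 = (-s^4 - 8*s^3 - 11*s^2 - 22*s)/(4*s^3 + 4*s^2 + 8*s - 16)
Step 4 - close the feedback loop around [(P1*P2)/(1+(P1*P2)*P3)], (P4+P5+P6+P7) = (12*s^5 + 56*s^4 + 52*s^3 + 24*s^2 - 208*s + 64)/(13*s^6 + 65*s^5 + 73*s^4 + 51*s^3 - 358*s^2 - 152*s - 112)
No further cancellation is possible in the step-4 result, so that is T(s). Its denominator becomes monic after dividing by the leading coefficient 13.

Therefore the answer is s^6 + 5*s^5 + 73*s^4/13 + 51*s^3/13 - 358*s^2/13 - 152*s/13 - 112/13.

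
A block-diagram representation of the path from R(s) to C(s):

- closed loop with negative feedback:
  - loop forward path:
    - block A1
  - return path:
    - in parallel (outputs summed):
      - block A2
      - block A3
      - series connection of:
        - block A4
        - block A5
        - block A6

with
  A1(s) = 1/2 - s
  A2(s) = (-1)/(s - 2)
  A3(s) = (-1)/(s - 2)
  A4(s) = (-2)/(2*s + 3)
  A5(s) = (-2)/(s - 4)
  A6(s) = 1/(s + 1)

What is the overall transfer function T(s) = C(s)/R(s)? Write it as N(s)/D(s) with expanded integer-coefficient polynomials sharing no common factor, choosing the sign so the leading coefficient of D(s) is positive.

Step 1. reduce the series chain A4, A5, A6 -> 4/(2*s^3 - 3*s^2 - 17*s - 12)
Step 2. add A2, A3, (A4*A5*A6) (parallel) -> (-4*s^3 + 6*s^2 + 38*s + 16)/(2*s^4 - 7*s^3 - 11*s^2 + 22*s + 24)
Step 3. reduce the feedback loop with forward A1 and return (A2+A3+(A4*A5*A6)): this yields T(s), and no further normalization is needed

Therefore the answer is (-4*s^5 + 16*s^4 + 15*s^3 - 55*s^2 - 26*s + 24)/(12*s^4 - 30*s^3 - 92*s^2 + 50*s + 64).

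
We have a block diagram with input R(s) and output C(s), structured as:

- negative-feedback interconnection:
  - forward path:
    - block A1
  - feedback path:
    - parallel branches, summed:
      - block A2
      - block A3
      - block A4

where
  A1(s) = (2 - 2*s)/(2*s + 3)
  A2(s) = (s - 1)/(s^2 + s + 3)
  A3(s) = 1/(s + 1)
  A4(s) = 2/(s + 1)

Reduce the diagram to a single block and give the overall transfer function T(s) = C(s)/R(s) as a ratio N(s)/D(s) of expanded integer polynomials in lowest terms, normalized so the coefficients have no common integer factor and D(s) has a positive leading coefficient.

Reducing step by step:

Step 1 - parallel reduction of A2, A3, A4 = (4*s^2 + 3*s + 8)/(s^3 + 2*s^2 + 4*s + 3)
Step 2 - reduce the feedback loop with forward A1 and return (A2+A3+A4); the result is T(s) itself (integer coefficients, no common factor, positive leading denominator coefficient)

Answer: (-2*s^4 - 2*s^3 - 4*s^2 + 2*s + 6)/(2*s^4 - s^3 + 16*s^2 + 8*s + 25)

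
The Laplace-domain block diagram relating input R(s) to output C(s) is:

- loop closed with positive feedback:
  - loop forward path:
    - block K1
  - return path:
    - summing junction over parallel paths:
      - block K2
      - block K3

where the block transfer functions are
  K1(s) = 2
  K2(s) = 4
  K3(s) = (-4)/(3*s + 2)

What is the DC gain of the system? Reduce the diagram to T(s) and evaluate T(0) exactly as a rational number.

First reduce the diagram to T(s).

(1) sum the parallel branches K2, K3: (12*s + 4)/(3*s + 2)
(2) close the feedback loop around K1, (K2+K3): (-6*s - 4)/(21*s + 6)
Evaluating the step-2 result (the overall T(s)) at s = 0 gives T(0) = -4/6 = -2/3.

Answer: -2/3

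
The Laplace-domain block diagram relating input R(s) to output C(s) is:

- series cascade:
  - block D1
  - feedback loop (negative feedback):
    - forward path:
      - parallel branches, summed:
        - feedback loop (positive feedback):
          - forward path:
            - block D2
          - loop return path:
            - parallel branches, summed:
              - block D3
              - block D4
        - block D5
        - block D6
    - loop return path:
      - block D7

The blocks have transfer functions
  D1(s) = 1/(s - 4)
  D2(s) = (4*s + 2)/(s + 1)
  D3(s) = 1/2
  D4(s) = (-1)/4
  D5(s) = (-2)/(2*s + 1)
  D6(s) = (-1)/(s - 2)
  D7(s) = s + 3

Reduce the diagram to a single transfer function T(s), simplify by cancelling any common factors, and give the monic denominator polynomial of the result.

First reduce the diagram to T(s).

Step 1: reduce the parallel group D3, D4 -> 1/4
Step 2: feedback reduction of D2, (D3+D4) -> 8*s + 4
Step 3: combine [D2/(1-D2*(D3+D4))], D5, D6 in parallel -> (16*s^3 - 16*s^2 - 32*s - 5)/(2*s^2 - 3*s - 2)
Step 4: collapse the loop (([D2/(1-D2*(D3+D4))]+D5+D6) forward, D7 return) -> (16*s^3 - 16*s^2 - 32*s - 5)/(16*s^4 + 32*s^3 - 78*s^2 - 104*s - 17)
Step 5: cascade D1, [([D2/(1-D2*(D3+D4))]+D5+D6)/(1+([D2/(1-D2*(D3+D4))]+D5+D6)*D7)] -> (16*s^3 - 16*s^2 - 32*s - 5)/(16*s^5 - 32*s^4 - 206*s^3 + 208*s^2 + 399*s + 68)
That last expression is T(s), already simplified. Scaling its denominator by 1/16 (the reciprocal of the leading coefficient) yields the monic denominator.

Answer: s^5 - 2*s^4 - 103*s^3/8 + 13*s^2 + 399*s/16 + 17/4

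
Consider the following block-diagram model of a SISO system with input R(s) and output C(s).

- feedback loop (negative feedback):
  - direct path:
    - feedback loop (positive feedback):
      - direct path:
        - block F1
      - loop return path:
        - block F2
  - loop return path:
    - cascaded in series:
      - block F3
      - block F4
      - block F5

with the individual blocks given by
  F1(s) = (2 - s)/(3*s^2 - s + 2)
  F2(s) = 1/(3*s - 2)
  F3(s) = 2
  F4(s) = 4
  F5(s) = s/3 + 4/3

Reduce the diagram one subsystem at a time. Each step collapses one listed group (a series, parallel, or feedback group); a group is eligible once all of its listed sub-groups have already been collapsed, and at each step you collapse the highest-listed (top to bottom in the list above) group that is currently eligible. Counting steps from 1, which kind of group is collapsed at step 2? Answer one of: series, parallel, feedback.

[1] collapse the loop (F1 forward, F2 return)
[2] combine F3, F4, F5 in series
[3] reduce the feedback loop with forward [F1/(1-F1*F2)] and return (F3*F4*F5)
So the answer for step 2 is series.

Answer: series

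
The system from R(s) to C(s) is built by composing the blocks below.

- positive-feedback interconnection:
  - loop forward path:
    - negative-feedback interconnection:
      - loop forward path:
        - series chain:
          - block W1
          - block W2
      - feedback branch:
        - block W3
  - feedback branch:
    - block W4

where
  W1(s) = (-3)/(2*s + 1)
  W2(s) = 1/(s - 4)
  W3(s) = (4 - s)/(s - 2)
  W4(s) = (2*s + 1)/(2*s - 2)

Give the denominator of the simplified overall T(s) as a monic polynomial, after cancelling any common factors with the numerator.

First reduce the diagram to T(s).

Step 1: cascade W1, W2: (-3)/(2*s^2 - 7*s - 4)
Step 2: reduce the feedback loop with forward (W1*W2) and return W3: (6 - 3*s)/(2*s^3 - 11*s^2 + 13*s - 4)
Step 3: close the feedback loop around [(W1*W2)/(1+(W1*W2)*W3)], W4: (-6*s^2 + 18*s - 12)/(4*s^4 - 26*s^3 + 54*s^2 - 43*s + 2)
The result of step 3 is T(s) in lowest terms. Its denominator has leading coefficient 4; dividing the denominator through by 4 makes it monic.

Answer: s^4 - 13*s^3/2 + 27*s^2/2 - 43*s/4 + 1/2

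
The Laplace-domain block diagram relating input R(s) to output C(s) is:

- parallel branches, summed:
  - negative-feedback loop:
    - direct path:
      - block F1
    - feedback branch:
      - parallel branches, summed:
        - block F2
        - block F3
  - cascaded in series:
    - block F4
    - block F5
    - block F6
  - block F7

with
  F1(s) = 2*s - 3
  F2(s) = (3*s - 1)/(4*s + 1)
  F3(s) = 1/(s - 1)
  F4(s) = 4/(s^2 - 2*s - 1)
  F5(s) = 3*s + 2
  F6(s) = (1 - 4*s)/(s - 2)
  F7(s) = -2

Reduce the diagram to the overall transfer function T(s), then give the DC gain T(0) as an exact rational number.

First reduce the diagram to T(s).

(1) combine F2, F3 in parallel; result (3*s^2 + 2)/(4*s^2 - 3*s - 1)
(2) reduce the feedback loop with forward F1 and return (F2+F3); result (8*s^3 - 18*s^2 + 7*s + 3)/(6*s^3 - 5*s^2 + s - 7)
(3) series reduction of F4, F5, F6; result (-48*s^2 - 20*s + 8)/(s^3 - 4*s^2 + 3*s + 2)
(4) sum the parallel branches [F1/(1+F1*(F2+F3))], (F4*F5*F6), F7; result (-4*s^6 - 280*s^5 + 145*s^4 + 65*s^3 + 207*s^2 + 209*s - 22)/(6*s^6 - 29*s^5 + 39*s^4 - 14*s^3 + 21*s^2 - 19*s - 14)
Evaluating the step-4 result (the overall T(s)) at s = 0 gives T(0) = -22/(-14) = 11/7.

Answer: 11/7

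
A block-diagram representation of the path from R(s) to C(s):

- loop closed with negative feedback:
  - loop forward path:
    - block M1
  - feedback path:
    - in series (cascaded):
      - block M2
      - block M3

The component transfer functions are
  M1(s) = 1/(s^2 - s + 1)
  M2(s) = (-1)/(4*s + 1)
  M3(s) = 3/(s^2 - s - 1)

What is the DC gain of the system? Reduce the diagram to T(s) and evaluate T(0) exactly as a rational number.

[1] series reduction of M2, M3 -> (-3)/(4*s^3 - 3*s^2 - 5*s - 1)
[2] apply the feedback formula to M1, (M2*M3) -> (4*s^3 - 3*s^2 - 5*s - 1)/(4*s^5 - 7*s^4 + 2*s^3 + s^2 - 4*s - 4)
The step-2 result is T(s). Setting s = 0: T(0) = -1/(-4) = 1/4.

Answer: 1/4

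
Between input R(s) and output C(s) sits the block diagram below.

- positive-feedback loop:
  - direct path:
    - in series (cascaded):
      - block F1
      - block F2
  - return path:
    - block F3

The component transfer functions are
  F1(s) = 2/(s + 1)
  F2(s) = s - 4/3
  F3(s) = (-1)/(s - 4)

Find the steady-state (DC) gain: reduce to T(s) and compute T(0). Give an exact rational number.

Reducing step by step:

Step 1. combine F1, F2 in series: (6*s - 8)/(3*s + 3)
Step 2. feedback reduction of (F1*F2), F3: (6*s^2 - 32*s + 32)/(3*s^2 - 3*s - 20)
The step-2 result is T(s). Setting s = 0: T(0) = 32/(-20) = -8/5.

Answer: -8/5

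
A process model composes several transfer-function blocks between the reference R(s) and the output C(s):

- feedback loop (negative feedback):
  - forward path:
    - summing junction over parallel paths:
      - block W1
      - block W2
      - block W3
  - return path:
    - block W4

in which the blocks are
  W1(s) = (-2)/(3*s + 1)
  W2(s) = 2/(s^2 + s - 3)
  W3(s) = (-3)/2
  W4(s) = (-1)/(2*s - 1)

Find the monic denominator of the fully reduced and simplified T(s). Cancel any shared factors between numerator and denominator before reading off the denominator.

Step 1: parallel reduction of W1, W2, W3, giving (-9*s^3 - 16*s^2 + 32*s + 25)/(6*s^3 + 8*s^2 - 16*s - 6)
Step 2: collapse the loop ((W1+W2+W3) forward, W4 return), giving (-18*s^4 - 23*s^3 + 80*s^2 + 18*s - 25)/(12*s^4 + 19*s^3 - 24*s^2 - 28*s - 19)
T(s) is the step-2 result (common factors already cancelled). Leading coefficient of the denominator: 12. Divide through by 12 for the monic polynomial.

Therefore the answer is s^4 + 19*s^3/12 - 2*s^2 - 7*s/3 - 19/12.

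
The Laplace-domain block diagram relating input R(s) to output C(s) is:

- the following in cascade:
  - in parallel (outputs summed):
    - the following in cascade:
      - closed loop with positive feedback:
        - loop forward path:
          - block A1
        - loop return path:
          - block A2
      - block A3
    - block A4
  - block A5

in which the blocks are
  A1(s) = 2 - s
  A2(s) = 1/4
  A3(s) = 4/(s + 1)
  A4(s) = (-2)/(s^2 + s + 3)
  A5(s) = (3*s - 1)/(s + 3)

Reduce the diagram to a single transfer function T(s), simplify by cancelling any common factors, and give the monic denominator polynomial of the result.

Reducing step by step:

[1] close the feedback loop around A1, A2: (8 - 4*s)/(s + 2)
[2] reduce the series chain [A1/(1-A1*A2)], A3: (32 - 16*s)/(s^2 + 3*s + 2)
[3] sum the parallel branches ([A1/(1-A1*A2)]*A3), A4: (-16*s^3 + 14*s^2 - 22*s + 92)/(s^4 + 4*s^3 + 8*s^2 + 11*s + 6)
[4] reduce the series chain (([A1/(1-A1*A2)]*A3)+A4), A5: (-48*s^4 + 58*s^3 - 80*s^2 + 298*s - 92)/(s^5 + 7*s^4 + 20*s^3 + 35*s^2 + 39*s + 18)
Step 4 gives the fully reduced T(s), with no common factor left to cancel. The denominator is already monic (leading coefficient 1).

Answer: s^5 + 7*s^4 + 20*s^3 + 35*s^2 + 39*s + 18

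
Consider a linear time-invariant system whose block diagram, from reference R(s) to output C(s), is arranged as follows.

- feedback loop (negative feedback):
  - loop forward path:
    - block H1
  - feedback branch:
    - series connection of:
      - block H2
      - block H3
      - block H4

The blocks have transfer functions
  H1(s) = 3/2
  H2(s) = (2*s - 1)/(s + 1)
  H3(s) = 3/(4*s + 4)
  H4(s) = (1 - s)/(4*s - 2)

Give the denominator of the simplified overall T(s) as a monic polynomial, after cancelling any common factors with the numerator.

Answer: s^2 + 23*s/16 + 25/16

Working:
Step 1. multiply H2, H3, H4 (series) -> (3 - 3*s)/(8*s^2 + 16*s + 8)
Step 2. close the feedback loop around H1, (H2*H3*H4) -> (24*s^2 + 48*s + 24)/(16*s^2 + 23*s + 25)
That last expression is T(s), already simplified. Scaling its denominator by 1/16 (the reciprocal of the leading coefficient) yields the monic denominator.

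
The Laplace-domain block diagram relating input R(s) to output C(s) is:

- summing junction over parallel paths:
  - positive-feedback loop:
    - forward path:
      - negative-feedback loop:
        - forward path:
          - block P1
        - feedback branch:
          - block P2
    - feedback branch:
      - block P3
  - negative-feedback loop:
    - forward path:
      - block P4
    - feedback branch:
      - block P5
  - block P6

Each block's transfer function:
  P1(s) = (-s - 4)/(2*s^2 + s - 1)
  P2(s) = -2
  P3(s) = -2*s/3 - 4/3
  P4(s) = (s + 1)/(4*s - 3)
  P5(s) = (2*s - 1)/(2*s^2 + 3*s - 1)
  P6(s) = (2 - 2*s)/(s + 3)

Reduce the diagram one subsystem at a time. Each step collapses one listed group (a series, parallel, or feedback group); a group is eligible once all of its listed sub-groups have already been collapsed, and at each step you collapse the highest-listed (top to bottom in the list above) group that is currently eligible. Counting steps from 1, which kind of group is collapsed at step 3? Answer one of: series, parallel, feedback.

The answer is feedback.

Reasoning:
Step 1 - apply the feedback formula to P1, P2
Step 2 - close the feedback loop around [P1/(1+P1*P2)], P3
Step 3 - reduce the feedback loop with forward P4 and return P5
Step 4 - parallel reduction of [[P1/(1+P1*P2)]/(1-[P1/(1+P1*P2)]*P3)], [P4/(1+P4*P5)], P6
Step 3 collapses a feedback group.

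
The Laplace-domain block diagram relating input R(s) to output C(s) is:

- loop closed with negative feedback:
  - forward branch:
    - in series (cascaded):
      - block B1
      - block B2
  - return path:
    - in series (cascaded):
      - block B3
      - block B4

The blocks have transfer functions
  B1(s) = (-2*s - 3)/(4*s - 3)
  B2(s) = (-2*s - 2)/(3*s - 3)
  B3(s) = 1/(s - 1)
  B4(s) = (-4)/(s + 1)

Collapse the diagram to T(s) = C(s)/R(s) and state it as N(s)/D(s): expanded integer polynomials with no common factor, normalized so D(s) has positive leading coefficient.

Step 1 - multiply B1, B2 (series); result (4*s^2 + 10*s + 6)/(12*s^2 - 21*s + 9)
Step 2 - cascade B3, B4; result (-4)/(s^2 - 1)
Step 3 - collapse the loop ((B1*B2) forward, (B3*B4) return), giving the overall T(s)

Therefore the answer is (4*s^3 + 6*s^2 - 4*s - 6)/(12*s^3 - 33*s^2 + 14*s - 33).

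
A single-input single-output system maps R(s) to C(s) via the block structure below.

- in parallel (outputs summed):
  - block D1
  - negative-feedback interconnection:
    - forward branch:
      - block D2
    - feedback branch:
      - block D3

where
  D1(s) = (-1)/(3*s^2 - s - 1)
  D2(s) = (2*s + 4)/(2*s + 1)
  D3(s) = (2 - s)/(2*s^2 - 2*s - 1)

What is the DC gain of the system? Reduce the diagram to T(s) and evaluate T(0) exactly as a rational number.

Step 1 - close the feedback loop around D2, D3: (4*s^3 + 4*s^2 - 10*s - 4)/(4*s^3 - 4*s^2 - 4*s + 7)
Step 2 - parallel reduction of D1, [D2/(1+D2*D3)]: (12*s^5 + 8*s^4 - 42*s^3 - 2*s^2 + 18*s - 3)/(12*s^5 - 16*s^4 - 12*s^3 + 29*s^2 - 3*s - 7)
DC gain: substitute s = 0 into T(s) from step 2: T(0) = -3/(-7) = 3/7.

Hence the answer: 3/7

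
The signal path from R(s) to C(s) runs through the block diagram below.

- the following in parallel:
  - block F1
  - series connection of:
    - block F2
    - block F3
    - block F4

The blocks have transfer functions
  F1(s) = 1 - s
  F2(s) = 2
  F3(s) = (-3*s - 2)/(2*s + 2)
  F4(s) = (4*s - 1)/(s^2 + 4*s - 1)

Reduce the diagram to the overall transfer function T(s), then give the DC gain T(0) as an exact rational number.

(1) series reduction of F2, F3, F4; result (-12*s^2 - 5*s + 2)/(s^3 + 5*s^2 + 3*s - 1)
(2) add F1, (F2*F3*F4) (parallel); result (-s^4 - 4*s^3 - 10*s^2 - s + 1)/(s^3 + 5*s^2 + 3*s - 1)
The step-2 result is T(s). Setting s = 0: T(0) = 1/(-1) = -1.

Answer: -1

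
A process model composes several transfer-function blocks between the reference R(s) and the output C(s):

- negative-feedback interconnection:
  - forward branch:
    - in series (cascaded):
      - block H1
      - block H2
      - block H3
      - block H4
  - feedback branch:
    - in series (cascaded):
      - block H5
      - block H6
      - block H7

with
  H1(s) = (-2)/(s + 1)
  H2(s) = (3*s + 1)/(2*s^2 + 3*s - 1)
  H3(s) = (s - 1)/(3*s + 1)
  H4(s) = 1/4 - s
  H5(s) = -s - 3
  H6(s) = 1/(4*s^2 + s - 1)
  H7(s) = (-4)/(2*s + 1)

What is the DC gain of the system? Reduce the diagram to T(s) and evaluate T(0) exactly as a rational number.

Answer: -1/14

Working:
Step 1: reduce the series chain H1, H2, H3, H4 = (4*s^2 - 5*s + 1)/(4*s^3 + 10*s^2 + 4*s - 2)
Step 2: series reduction of H5, H6, H7 = (4*s + 12)/(8*s^3 + 6*s^2 - s - 1)
Step 3: reduce the feedback loop with forward (H1*H2*H3*H4) and return (H5*H6*H7) = (32*s^5 - 16*s^4 - 26*s^3 + 7*s^2 + 4*s - 1)/(32*s^6 + 104*s^5 + 88*s^4 + 10*s^3 + 2*s^2 - 58*s + 14)
That last expression is T(s); at s = 0 only the constant terms survive, so T(0) = -1/14.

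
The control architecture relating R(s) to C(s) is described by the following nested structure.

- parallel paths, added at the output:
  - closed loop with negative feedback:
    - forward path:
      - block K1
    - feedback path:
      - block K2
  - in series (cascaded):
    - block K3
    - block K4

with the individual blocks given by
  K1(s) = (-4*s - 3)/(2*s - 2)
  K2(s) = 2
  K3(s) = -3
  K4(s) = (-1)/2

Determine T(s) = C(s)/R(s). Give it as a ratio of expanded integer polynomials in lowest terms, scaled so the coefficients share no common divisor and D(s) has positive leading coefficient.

[1] feedback reduction of K1, K2; result (4*s + 3)/(6*s + 8)
[2] series reduction of K3, K4; result 3/2
[3] reduce the parallel group [K1/(1+K1*K2)], (K3*K4), which is the overall transfer function T(s) = C(s)/R(s) in lowest terms

Therefore the answer is (13*s + 15)/(6*s + 8).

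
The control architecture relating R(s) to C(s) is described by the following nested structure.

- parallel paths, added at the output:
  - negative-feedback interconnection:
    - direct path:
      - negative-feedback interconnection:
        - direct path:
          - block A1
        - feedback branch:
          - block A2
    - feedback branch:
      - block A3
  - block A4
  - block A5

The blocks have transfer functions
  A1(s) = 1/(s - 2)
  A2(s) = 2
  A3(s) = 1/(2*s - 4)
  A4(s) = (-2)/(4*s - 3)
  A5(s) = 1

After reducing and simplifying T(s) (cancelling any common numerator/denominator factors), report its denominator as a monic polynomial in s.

First reduce the diagram to T(s).

Step 1 - reduce the feedback loop with forward A1 and return A2, giving 1/s
Step 2 - collapse the loop ([A1/(1+A1*A2)] forward, A3 return), giving (2*s - 4)/(2*s^2 - 4*s + 1)
Step 3 - parallel reduction of [[A1/(1+A1*A2)]/(1+[A1/(1+A1*A2)]*A3)], A4, A5, giving (8*s^3 - 18*s^2 + 2*s + 7)/(8*s^3 - 22*s^2 + 16*s - 3)
T(s) is the step-3 result (common factors already cancelled). Leading coefficient of the denominator: 8. Divide through by 8 for the monic polynomial.

Answer: s^3 - 11*s^2/4 + 2*s - 3/8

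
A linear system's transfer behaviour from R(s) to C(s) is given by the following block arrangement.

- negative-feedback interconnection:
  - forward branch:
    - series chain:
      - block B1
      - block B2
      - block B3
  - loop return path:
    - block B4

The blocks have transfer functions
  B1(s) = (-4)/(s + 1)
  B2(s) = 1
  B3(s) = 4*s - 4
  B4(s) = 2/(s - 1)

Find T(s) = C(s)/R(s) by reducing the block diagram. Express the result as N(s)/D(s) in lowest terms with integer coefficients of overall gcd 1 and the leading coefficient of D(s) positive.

First reduce the diagram to T(s).

Step 1 - combine B1, B2, B3 in series -> (16 - 16*s)/(s + 1)
Step 2 - feedback reduction of (B1*B2*B3), B4 - this is the overall T(s), already in the required normalized form

Answer: (16 - 16*s)/(s - 31)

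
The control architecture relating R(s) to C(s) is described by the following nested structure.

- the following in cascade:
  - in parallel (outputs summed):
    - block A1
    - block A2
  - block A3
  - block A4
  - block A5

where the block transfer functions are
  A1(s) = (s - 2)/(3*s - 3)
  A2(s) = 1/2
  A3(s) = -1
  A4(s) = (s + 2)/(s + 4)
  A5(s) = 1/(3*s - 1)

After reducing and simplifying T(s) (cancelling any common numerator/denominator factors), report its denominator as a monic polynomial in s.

Step 1. parallel reduction of A1, A2: (5*s - 7)/(6*s - 6)
Step 2. combine (A1+A2), A3, A4, A5 in series: (-5*s^2 - 3*s + 14)/(18*s^3 + 48*s^2 - 90*s + 24)
No further cancellation is possible in the step-2 result, so that is T(s). Its denominator becomes monic after dividing by the leading coefficient 18.

Hence the answer: s^3 + 8*s^2/3 - 5*s + 4/3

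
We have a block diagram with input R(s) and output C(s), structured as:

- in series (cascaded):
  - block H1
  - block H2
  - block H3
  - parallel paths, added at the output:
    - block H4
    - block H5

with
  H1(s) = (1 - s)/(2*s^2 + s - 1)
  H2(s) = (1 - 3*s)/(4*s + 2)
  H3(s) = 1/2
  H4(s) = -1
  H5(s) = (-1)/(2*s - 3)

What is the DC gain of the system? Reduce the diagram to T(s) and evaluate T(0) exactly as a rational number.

Step 1: parallel reduction of H4, H5: (2 - 2*s)/(2*s - 3)
Step 2: series reduction of H1, H2, H3, (H4+H5): (-3*s^3 + 7*s^2 - 5*s + 1)/(16*s^4 - 8*s^3 - 28*s^2 + 2*s + 6)
The step-2 result is T(s). Setting s = 0: T(0) = 1/6.

Final answer: 1/6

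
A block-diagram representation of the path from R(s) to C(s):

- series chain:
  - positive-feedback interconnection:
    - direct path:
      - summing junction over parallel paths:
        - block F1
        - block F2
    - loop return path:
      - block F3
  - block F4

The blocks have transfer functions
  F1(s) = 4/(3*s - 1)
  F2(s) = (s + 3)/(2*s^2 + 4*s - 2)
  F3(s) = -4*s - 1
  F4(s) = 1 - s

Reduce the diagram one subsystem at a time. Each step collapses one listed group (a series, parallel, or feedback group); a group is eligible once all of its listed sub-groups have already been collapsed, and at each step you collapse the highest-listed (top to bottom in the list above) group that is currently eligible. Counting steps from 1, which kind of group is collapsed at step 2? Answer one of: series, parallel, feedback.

Step 1: parallel reduction of F1, F2
Step 2: apply the feedback formula to (F1+F2), F3
Step 3: series reduction of [(F1+F2)/(1-(F1+F2)*F3)], F4
So the answer for step 2 is feedback.

Hence the answer: feedback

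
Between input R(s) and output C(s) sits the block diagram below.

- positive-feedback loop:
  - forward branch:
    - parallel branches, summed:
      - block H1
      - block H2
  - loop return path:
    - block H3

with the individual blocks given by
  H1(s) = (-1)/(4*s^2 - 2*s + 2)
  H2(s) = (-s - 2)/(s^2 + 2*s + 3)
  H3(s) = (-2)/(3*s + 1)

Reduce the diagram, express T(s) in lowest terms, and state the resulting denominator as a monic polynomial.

Reducing step by step:

Step 1: add H1, H2 (parallel): (-4*s^3 - 7*s^2 - 7)/(4*s^4 + 6*s^3 + 10*s^2 - 2*s + 6)
Step 2: apply the feedback formula to (H1+H2), H3: (-12*s^4 - 25*s^3 - 7*s^2 - 21*s - 7)/(12*s^5 + 22*s^4 + 28*s^3 - 10*s^2 + 16*s - 8)
Step 2 gives the fully reduced T(s), with no common factor left to cancel. The denominator's leading coefficient is 12, so divide each of its coefficients by 12 to get the monic form.

Answer: s^5 + 11*s^4/6 + 7*s^3/3 - 5*s^2/6 + 4*s/3 - 2/3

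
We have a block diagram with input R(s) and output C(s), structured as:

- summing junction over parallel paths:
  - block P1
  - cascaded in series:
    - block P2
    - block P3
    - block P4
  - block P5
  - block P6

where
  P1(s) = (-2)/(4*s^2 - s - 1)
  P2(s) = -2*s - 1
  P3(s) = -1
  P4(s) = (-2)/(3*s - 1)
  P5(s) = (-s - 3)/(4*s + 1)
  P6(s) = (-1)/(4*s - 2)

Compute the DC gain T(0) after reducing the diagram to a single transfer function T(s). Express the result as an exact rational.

Answer: 3/2

Working:
[1] cascade P2, P3, P4: (-4*s - 2)/(3*s - 1)
[2] reduce the parallel group P1, (P2*P3*P4), P5, P6: (-304*s^5 - 140*s^4 + 214*s^3 + 61*s^2 - 40*s - 3)/(192*s^5 - 160*s^4 - 28*s^3 + 38*s^2 - 2)
DC gain: substitute s = 0 into T(s) from step 2: T(0) = -3/(-2) = 3/2.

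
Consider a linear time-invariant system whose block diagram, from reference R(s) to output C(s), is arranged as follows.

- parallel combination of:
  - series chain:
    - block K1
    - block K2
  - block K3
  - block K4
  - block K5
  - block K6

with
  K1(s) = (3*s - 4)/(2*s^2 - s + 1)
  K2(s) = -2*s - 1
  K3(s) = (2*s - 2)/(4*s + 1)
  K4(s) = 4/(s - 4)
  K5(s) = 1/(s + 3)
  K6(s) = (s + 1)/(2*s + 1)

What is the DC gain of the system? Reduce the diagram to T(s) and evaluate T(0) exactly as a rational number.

The answer is 7/3.

Reasoning:
1. combine K1, K2 in series: (-6*s^2 + 5*s + 4)/(2*s^2 - s + 1)
2. reduce the parallel group (K1*K2), K3, K4, K5, K6: (-32*s^6 + 114*s^5 + 589*s^4 + 2*s^3 - 681*s^2 - 354*s - 28)/(16*s^6 - 12*s^5 - 192*s^4 - 47*s^3 - 52*s^2 - 61*s - 12)
That last expression is T(s); at s = 0 only the constant terms survive, so T(0) = -28/(-12) = 7/3.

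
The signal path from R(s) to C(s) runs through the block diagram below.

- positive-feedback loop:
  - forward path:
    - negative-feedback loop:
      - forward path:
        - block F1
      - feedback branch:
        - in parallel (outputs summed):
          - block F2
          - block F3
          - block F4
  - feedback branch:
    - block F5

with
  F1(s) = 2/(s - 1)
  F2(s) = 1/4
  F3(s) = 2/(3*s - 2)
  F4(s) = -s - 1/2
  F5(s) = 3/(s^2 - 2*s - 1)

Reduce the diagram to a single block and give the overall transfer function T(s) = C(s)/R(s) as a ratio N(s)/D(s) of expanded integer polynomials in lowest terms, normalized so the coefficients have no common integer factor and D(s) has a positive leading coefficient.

First reduce the diagram to T(s).

Step 1 - add F2, F3, F4 (parallel): (-12*s^2 + 5*s + 10)/(12*s - 8)
Step 2 - reduce the feedback loop with forward F1 and return (F2+F3+F4): (8 - 12*s)/(6*s^2 + 5*s - 14)
Step 3 - apply the feedback formula to [F1/(1+F1*(F2+F3+F4))], F5, giving the overall T(s)

Answer: (-12*s^3 + 32*s^2 - 4*s - 8)/(6*s^4 - 7*s^3 - 30*s^2 + 59*s - 10)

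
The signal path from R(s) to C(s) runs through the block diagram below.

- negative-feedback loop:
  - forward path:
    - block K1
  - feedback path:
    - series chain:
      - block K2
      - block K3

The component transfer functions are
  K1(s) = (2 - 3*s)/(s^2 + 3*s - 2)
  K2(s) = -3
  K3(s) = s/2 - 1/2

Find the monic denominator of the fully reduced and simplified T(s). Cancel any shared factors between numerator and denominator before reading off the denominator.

Step 1. cascade K2, K3; result 3/2 - 3*s/2
Step 2. apply the feedback formula to K1, (K2*K3); result (4 - 6*s)/(11*s^2 - 9*s + 2)
No further cancellation is possible in the step-2 result, so that is T(s). Its denominator becomes monic after dividing by the leading coefficient 11.

Hence the answer: s^2 - 9*s/11 + 2/11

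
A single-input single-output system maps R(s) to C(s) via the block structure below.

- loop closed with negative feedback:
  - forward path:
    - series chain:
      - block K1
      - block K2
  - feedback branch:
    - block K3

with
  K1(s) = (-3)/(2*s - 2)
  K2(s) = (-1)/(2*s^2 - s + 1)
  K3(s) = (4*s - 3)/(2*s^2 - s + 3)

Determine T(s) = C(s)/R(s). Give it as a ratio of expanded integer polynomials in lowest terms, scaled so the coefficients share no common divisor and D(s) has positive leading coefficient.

Answer: (6*s^2 - 3*s + 9)/(8*s^5 - 16*s^4 + 26*s^3 - 26*s^2 + 26*s - 15)

Working:
[1] reduce the series chain K1, K2 -> 3/(4*s^3 - 6*s^2 + 4*s - 2)
[2] apply the feedback formula to (K1*K2), K3: this yields T(s), and no further normalization is needed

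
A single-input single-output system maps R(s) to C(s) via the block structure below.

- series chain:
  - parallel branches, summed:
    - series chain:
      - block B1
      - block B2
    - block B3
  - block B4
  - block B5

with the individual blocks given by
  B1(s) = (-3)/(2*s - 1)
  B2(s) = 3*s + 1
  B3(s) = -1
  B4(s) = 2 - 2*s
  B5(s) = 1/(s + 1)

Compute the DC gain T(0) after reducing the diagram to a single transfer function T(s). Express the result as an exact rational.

First reduce the diagram to T(s).

1. multiply B1, B2 (series): (-9*s - 3)/(2*s - 1)
2. sum the parallel branches (B1*B2), B3: (-11*s - 2)/(2*s - 1)
3. cascade ((B1*B2)+B3), B4, B5: (22*s^2 - 18*s - 4)/(2*s^2 + s - 1)
DC gain: substitute s = 0 into T(s) from step 3: T(0) = -4/(-1) = 4.

Answer: 4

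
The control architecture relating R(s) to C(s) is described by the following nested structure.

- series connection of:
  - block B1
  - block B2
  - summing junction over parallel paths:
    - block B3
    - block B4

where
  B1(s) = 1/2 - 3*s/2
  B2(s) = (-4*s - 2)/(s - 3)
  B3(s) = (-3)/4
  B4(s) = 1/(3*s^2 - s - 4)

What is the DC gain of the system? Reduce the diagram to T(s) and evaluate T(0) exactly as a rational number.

First reduce the diagram to T(s).

[1] add B3, B4 (parallel): (-9*s^2 + 3*s + 16)/(12*s^2 - 4*s - 16)
[2] reduce the series chain B1, B2, (B3+B4): (-54*s^4 + 9*s^3 + 108*s^2 + 13*s - 16)/(12*s^3 - 40*s^2 - 4*s + 48)
Evaluating the step-2 result (the overall T(s)) at s = 0 gives T(0) = -16/48 = -1/3.

Answer: -1/3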